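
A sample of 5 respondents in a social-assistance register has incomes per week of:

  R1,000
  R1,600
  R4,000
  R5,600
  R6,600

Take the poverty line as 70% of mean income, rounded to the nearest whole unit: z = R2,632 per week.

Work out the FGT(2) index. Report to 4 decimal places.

Below the line: R1,000, R1,600 (q = 2 of N = 5).
Relative gaps: (2632−1000)/2632 = 0.6201; (2632−1600)/2632 = 0.3921.
Squared: 0.3845; 0.1537.
Sum = 0.538216; P₂ = 0.538216 / 5 = 0.1076.

0.1076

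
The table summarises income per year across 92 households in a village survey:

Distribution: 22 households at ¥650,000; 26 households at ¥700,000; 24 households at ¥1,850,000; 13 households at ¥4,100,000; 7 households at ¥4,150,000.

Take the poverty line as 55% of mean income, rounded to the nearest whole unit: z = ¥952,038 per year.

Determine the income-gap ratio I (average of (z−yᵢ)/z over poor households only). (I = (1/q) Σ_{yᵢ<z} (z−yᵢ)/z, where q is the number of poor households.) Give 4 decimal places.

Below the line: 22×¥650,000, 26×¥700,000 (q = 48 of N = 92).
Relative gaps: 0.3173 (×22), 0.2647 (×26); sum = 13.862707.
The income-gap ratio divides by q (the poor only): 13.862707 / 48 = 0.2888.

0.2888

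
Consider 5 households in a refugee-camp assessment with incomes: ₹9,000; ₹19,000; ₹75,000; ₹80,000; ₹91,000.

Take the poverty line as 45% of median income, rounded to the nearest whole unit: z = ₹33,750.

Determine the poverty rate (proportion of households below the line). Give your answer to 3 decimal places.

2 of the 5 households have income below ₹33,750.
H = 2/5 = 0.400.

0.400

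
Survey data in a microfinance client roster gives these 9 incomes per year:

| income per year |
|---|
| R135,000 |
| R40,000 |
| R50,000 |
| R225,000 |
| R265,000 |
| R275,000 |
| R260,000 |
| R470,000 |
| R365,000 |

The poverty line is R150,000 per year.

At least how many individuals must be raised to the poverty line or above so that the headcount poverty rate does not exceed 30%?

3 of the 9 individuals are poor, so H = 3/9 = 0.333.
A headcount ratio of at most 30% allows at most ⌊0.30 × 9⌋ = 2 poor individuals.
So at least 3 − 2 = 1 must be lifted.

1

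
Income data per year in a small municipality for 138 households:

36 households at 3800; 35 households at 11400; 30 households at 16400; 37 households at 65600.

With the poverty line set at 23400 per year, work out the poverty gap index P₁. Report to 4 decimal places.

0.4136

Incomes under z: 36×3800, 35×11400, 30×16400 (q = 101 of N = 138).
Normalized shortfalls: (23400−3800)/23400 = 0.8376 (×36); (23400−11400)/23400 = 0.5128 (×35); (23400−16400)/23400 = 0.2991 (×30).
Σ = 57.076923. Dividing by the full population N = 138 gives P₁ = 0.4136.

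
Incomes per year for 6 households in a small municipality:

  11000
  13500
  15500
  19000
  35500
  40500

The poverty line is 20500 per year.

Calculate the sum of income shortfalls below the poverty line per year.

Incomes under z: 11000, 13500, 15500, 19000 (q = 4 of N = 6).
Individual gaps: 20500−11000 = 9500; 20500−13500 = 7000; 20500−15500 = 5000; 20500−19000 = 1500.
Aggregate gap = 23000.

23000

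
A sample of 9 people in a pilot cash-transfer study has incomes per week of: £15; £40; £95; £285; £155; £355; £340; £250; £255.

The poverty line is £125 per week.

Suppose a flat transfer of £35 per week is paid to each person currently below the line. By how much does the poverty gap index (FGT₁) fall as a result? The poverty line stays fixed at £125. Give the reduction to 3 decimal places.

0.089

Before: below the line — £15, £40, £95; poverty gap index (FGT₁) = 0.20000.
After the £35 transfer: below the line — £50, £75; poverty gap index (FGT₁) = 0.11111.
Reduction = 0.20000 − 0.11111 = 0.089.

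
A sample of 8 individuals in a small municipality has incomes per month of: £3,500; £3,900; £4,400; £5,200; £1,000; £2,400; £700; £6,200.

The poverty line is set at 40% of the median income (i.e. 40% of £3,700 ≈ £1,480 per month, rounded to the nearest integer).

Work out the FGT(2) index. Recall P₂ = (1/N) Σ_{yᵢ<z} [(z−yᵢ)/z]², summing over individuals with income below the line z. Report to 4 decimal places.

Poor units: £700, £1,000 (q = 2 of N = 8).
Normalized shortfalls: (1480−700)/1480 = 0.5270; (1480−1000)/1480 = 0.3243.
Squared: 0.2778; 0.1052.
Sum = 0.382944; P₂ = 0.382944 / 8 = 0.0479.

0.0479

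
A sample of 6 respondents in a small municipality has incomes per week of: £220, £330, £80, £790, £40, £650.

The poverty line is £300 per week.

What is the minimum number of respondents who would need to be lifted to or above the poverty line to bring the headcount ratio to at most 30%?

Currently q = 3 of N = 6 are below the line (H = 0.500).
A headcount ratio of at most 30% allows at most ⌊0.30 × 6⌋ = 1 poor respondents.
So at least 3 − 1 = 2 must be lifted.

2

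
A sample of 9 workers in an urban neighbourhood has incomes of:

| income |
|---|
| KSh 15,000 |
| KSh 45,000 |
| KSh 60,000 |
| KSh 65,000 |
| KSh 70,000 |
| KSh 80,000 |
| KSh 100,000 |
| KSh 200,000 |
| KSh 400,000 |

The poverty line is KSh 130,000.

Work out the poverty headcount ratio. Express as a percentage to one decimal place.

77.8%

7 of the 9 workers have income below KSh 130,000.
H = 7/9 = 77.8%.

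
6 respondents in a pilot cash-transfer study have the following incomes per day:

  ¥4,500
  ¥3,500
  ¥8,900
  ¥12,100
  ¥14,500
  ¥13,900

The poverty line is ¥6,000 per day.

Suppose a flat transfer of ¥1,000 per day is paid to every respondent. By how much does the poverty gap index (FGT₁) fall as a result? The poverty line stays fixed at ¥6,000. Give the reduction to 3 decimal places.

0.056

Before: below the line — ¥3,500, ¥4,500; poverty gap index (FGT₁) = 0.11111.
After the ¥1,000 transfer: below the line — ¥4,500, ¥5,500; poverty gap index (FGT₁) = 0.05556.
Reduction = 0.11111 − 0.05556 = 0.056.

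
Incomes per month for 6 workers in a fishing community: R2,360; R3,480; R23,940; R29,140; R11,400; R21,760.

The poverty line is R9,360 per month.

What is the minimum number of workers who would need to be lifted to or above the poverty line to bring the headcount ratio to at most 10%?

2

Currently q = 2 of N = 6 are below the line (H = 0.333).
A headcount ratio of at most 10% allows at most ⌊0.10 × 6⌋ = 0 poor workers.
So at least 2 − 0 = 2 must be lifted.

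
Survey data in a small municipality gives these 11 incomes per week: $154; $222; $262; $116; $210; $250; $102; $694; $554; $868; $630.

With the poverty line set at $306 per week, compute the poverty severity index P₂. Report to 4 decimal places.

Incomes under z: $102, $116, $154, $210, $222, $250, $262 (q = 7 of N = 11).
Gap ratios (z−y)/z: (306−102)/306 = 0.6667; (306−116)/306 = 0.6209; (306−154)/306 = 0.4967; (306−210)/306 = 0.3137; (306−222)/306 = 0.2745; (306−250)/306 = 0.1830; (306−262)/306 = 0.1438.
Squared: 0.4444; 0.3855; 0.2467; 0.0984; 0.0754; 0.0335; 0.0207.
Sum = 1.304669; P₂ = 1.304669 / 11 = 0.1186.

0.1186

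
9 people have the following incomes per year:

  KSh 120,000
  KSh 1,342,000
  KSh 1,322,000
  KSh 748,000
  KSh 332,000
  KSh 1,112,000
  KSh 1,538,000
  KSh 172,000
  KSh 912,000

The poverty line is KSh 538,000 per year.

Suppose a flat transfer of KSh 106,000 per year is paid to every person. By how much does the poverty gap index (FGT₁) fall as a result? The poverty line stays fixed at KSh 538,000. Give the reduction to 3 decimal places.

0.066

Before: below the line — KSh 120,000, KSh 172,000, KSh 332,000; poverty gap index (FGT₁) = 0.20446.
After the KSh 106,000 transfer: below the line — KSh 226,000, KSh 278,000, KSh 438,000; poverty gap index (FGT₁) = 0.13879.
Reduction = 0.20446 − 0.13879 = 0.066.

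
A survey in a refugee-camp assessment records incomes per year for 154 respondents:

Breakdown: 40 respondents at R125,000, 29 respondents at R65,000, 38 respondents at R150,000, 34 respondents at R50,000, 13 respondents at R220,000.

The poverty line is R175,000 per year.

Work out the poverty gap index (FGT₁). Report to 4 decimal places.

Poor units: 34×R50,000, 29×R65,000, 40×R125,000, 38×R150,000 (q = 141 of N = 154).
Normalized shortfalls: (175000−50000)/175000 = 0.7143 (×34); (175000−65000)/175000 = 0.6286 (×29); (175000−125000)/175000 = 0.2857 (×40); (175000−150000)/175000 = 0.1429 (×38).
Σ = 59.371429. Dividing by the full population N = 154 gives P₁ = 0.3855.

0.3855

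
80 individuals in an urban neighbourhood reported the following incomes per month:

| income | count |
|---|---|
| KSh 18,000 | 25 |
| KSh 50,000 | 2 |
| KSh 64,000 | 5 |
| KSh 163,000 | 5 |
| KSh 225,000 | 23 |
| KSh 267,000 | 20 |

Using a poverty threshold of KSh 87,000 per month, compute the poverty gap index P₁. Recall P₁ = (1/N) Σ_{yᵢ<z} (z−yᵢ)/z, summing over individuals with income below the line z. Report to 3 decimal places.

Incomes under z: 25×KSh 18,000, 2×KSh 50,000, 5×KSh 64,000 (q = 32 of N = 80).
Normalized shortfalls: (87000−18000)/87000 = 0.7931 (×25); (87000−50000)/87000 = 0.4253 (×2); (87000−64000)/87000 = 0.2644 (×5).
Sum of shortfalls = 22.000000; P₁ averages over all N: 22.000000 / 80 = 0.275.

0.275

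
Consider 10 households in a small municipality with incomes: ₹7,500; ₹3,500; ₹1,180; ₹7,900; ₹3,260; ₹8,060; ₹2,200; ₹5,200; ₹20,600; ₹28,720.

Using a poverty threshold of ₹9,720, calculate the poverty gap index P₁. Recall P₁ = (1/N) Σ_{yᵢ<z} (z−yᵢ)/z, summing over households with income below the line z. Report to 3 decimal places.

0.401

Incomes under z: ₹1,180, ₹2,200, ₹3,260, ₹3,500, ₹5,200, ₹7,500, ₹7,900, ₹8,060 (q = 8 of N = 10).
Gap ratios (z−y)/z: (9720−1180)/9720 = 0.8786; (9720−2200)/9720 = 0.7737; (9720−3260)/9720 = 0.6646; (9720−3500)/9720 = 0.6399; (9720−5200)/9720 = 0.4650; (9720−7500)/9720 = 0.2284; (9720−7900)/9720 = 0.1872; (9720−8060)/9720 = 0.1708.
Σ = 4.008230. Dividing by the full population N = 10 gives P₁ = 0.401.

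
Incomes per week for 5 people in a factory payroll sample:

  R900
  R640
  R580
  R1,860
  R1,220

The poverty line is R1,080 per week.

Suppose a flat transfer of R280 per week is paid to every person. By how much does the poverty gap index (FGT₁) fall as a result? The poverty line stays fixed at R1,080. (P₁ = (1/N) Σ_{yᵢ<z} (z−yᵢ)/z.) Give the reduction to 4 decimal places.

0.1370

Before: below the line — R580, R640, R900; poverty gap index (FGT₁) = 0.207407.
After the R280 transfer: below the line — R860, R920; poverty gap index (FGT₁) = 0.070370.
Reduction = 0.207407 − 0.070370 = 0.1370.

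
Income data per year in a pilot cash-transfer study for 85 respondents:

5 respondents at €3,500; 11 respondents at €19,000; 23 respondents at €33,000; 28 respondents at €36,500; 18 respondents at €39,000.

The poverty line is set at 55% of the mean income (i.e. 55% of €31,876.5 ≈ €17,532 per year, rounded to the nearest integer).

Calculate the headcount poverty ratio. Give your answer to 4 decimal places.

0.0588

5 of the 85 respondents have income below €17,532.
H = 5/85 = 0.0588.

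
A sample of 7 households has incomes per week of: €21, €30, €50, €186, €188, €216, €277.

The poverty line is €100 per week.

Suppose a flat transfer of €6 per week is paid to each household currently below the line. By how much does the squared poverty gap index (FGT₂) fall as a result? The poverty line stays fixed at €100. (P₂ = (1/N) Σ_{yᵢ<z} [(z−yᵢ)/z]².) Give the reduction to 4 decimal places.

Before: below the line — €21, €30, €50; squared poverty gap index (FGT₂) = 0.194871.
After the €6 transfer: below the line — €27, €36, €56; squared poverty gap index (FGT₂) = 0.162300.
Reduction = 0.194871 − 0.162300 = 0.0326.

0.0326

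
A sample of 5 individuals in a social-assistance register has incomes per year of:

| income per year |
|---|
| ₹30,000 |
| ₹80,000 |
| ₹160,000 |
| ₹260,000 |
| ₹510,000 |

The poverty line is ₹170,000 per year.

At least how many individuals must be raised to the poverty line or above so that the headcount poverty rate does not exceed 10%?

3

3 of the 5 individuals are poor, so H = 3/5 = 0.600.
A headcount ratio of at most 10% allows at most ⌊0.10 × 5⌋ = 0 poor individuals.
So at least 3 − 0 = 3 must be lifted.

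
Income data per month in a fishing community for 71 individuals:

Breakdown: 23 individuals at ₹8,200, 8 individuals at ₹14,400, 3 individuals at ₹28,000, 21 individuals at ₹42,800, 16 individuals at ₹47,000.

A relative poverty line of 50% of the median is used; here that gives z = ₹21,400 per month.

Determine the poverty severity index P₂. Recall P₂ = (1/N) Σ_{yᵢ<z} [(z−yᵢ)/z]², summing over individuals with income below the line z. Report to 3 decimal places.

0.135

Incomes under z: 23×₹8,200, 8×₹14,400 (q = 31 of N = 71).
Normalized shortfalls: (21400−8200)/21400 = 0.6168 (×23); (21400−14400)/21400 = 0.3271 (×8).
Squared: 0.3805 (×23); 0.1070 (×8).
Sum = 9.606778; P₂ = 9.606778 / 71 = 0.135.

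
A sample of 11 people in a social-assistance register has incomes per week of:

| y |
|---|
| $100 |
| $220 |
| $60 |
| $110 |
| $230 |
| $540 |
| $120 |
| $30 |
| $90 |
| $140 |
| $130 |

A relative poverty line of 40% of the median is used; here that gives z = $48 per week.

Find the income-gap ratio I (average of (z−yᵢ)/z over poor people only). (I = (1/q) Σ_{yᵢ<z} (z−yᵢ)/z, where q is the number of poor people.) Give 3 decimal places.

Poor units: $30 (q = 1 of N = 11).
Shortfall ratios (z−y)/z: 0.3750; sum = 0.375000.
The income-gap ratio divides by q (the poor only): 0.375000 / 1 = 0.375.

0.375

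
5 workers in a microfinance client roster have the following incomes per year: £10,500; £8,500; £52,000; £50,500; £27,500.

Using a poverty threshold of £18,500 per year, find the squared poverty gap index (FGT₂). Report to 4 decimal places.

0.0958

Incomes under z: £8,500, £10,500 (q = 2 of N = 5).
Shortfall ratios: (18500−8500)/18500 = 0.5405; (18500−10500)/18500 = 0.4324.
Squared: 0.2922; 0.1870.
Sum = 0.479182; P₂ = 0.479182 / 5 = 0.0958.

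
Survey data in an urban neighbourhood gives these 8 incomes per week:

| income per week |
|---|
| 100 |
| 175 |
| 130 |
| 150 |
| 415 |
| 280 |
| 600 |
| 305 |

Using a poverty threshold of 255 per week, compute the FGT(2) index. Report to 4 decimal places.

Below z: 100, 130, 150, 175 (q = 4 of N = 8).
Relative gaps: (255−100)/255 = 0.6078; (255−130)/255 = 0.4902; (255−150)/255 = 0.4118; (255−175)/255 = 0.3137.
Squared: 0.3695; 0.2403; 0.1696; 0.0984.
Sum = 0.877739; P₂ = 0.877739 / 8 = 0.1097.

0.1097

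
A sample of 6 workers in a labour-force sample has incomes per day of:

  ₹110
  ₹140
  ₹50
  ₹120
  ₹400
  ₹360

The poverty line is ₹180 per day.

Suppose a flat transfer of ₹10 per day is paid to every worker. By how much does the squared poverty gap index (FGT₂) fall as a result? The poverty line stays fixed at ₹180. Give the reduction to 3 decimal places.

0.029

Before: below the line — ₹50, ₹110, ₹120, ₹140; squared poverty gap index (FGT₂) = 0.13889.
After the ₹10 transfer: below the line — ₹60, ₹120, ₹130, ₹150; squared poverty gap index (FGT₂) = 0.11008.
Reduction = 0.13889 − 0.11008 = 0.029.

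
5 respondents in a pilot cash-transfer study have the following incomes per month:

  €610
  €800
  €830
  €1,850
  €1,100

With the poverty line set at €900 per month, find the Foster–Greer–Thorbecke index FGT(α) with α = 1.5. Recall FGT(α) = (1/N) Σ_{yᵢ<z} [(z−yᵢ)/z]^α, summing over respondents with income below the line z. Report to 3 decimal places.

0.048

Incomes under z: €610, €800, €830 (q = 3 of N = 5).
Gap ratios (z−y)/z: (900−610)/900 = 0.3222; (900−800)/900 = 0.1111; (900−830)/900 = 0.0778.
Raised to α = 1.5: 0.18291; 0.03704; 0.02169.
Sum = 0.241636; FGT(1.5) = 0.241636 / 5 = 0.048.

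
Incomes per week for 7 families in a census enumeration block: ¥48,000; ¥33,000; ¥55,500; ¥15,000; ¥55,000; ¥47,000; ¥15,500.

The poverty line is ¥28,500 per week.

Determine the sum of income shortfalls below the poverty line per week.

Incomes under z: ¥15,000, ¥15,500 (q = 2 of N = 7).
Individual gaps: 28500−15000 = 13500; 28500−15500 = 13000.
Aggregate gap = ¥26,500.

¥26,500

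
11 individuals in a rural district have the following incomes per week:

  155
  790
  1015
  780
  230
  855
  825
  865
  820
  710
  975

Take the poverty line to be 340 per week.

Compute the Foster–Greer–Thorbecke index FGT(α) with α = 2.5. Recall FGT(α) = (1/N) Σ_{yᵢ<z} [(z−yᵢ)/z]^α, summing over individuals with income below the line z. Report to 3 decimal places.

0.025

Below z: 155, 230 (q = 2 of N = 11).
Relative gaps: (340−155)/340 = 0.5441; (340−230)/340 = 0.3235.
Raised to α = 2.5: 0.21839; 0.05954.
Sum = 0.277926; FGT(2.5) = 0.277926 / 11 = 0.025.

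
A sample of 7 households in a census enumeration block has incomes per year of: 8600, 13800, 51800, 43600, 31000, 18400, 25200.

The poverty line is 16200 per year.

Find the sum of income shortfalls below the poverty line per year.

Poor units: 8600, 13800 (q = 2 of N = 7).
Individual gaps: 16200−8600 = 7600; 16200−13800 = 2400.
Aggregate gap = 10000.

10000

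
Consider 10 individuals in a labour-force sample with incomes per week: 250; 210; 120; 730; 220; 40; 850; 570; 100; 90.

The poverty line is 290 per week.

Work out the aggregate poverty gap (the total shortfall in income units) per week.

Incomes under z: 40, 90, 100, 120, 210, 220, 250 (q = 7 of N = 10).
Individual gaps: 290−40 = 250; 290−90 = 200; 290−100 = 190; 290−120 = 170; 290−210 = 80; 290−220 = 70; 290−250 = 40.
Aggregate gap = 1000.

1000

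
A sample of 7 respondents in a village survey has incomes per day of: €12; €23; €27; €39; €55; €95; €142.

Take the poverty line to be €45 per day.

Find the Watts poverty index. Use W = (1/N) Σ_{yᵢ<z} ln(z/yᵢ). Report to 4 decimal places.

Below z: €12, €23, €27, €39 (q = 4 of N = 7).
ln(z/y) terms: ln(45/12) = 1.3218; ln(45/23) = 0.6712; ln(45/27) = 0.5108; ln(45/39) = 0.1431.
W = 2.646851 / 7 = 0.3781.

0.3781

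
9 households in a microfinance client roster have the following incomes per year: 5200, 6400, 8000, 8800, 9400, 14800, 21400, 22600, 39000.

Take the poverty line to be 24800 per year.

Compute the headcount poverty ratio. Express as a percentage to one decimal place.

88.9%

8 of the 9 households have income below 24800.
H = 8/9 = 88.9%.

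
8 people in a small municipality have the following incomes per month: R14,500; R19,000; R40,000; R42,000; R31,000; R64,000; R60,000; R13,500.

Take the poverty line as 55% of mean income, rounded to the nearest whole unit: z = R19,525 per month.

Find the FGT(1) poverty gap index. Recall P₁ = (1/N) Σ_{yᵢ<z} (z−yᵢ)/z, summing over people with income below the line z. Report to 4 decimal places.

0.0741

Poor units: R13,500, R14,500, R19,000 (q = 3 of N = 8).
Shortfall ratios: (19525−13500)/19525 = 0.3086; (19525−14500)/19525 = 0.2574; (19525−19000)/19525 = 0.0269.
Sum of shortfalls = 0.592830; P₁ averages over all N: 0.592830 / 8 = 0.0741.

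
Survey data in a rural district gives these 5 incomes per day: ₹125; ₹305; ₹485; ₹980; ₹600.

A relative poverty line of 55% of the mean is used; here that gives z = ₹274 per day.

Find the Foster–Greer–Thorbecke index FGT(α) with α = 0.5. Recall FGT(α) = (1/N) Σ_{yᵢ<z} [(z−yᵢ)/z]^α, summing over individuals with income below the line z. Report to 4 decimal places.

0.1475

Incomes under z: ₹125 (q = 1 of N = 5).
Shortfall ratios: (274−125)/274 = 0.5438.
Raised to α = 0.5: 0.73742.
Sum = 0.737425; FGT(0.5) = 0.737425 / 5 = 0.1475.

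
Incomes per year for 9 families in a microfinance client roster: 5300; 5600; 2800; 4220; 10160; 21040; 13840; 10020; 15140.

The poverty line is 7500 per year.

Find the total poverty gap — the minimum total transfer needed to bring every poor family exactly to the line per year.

12080

Poor units: 2800, 4220, 5300, 5600 (q = 4 of N = 9).
Individual gaps: 7500−2800 = 4700; 7500−4220 = 3280; 7500−5300 = 2200; 7500−5600 = 1900.
Aggregate gap = 12080.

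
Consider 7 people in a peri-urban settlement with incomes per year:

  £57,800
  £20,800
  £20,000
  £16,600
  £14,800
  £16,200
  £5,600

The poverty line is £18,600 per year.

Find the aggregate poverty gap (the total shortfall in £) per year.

£21,200

Below z: £5,600, £14,800, £16,200, £16,600 (q = 4 of N = 7).
Individual gaps: 18600−5600 = 13000; 18600−14800 = 3800; 18600−16200 = 2400; 18600−16600 = 2000.
Aggregate gap = £21,200.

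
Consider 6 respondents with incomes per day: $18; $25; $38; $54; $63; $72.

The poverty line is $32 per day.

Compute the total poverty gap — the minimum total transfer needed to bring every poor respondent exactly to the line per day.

Incomes under z: $18, $25 (q = 2 of N = 6).
Individual gaps: 32−18 = 14; 32−25 = 7.
Aggregate gap = $21.

$21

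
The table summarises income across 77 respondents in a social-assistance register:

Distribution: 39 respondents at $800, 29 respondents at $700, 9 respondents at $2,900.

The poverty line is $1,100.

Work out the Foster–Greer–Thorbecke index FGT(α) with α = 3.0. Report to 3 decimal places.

0.028

Incomes under z: 29×$700, 39×$800 (q = 68 of N = 77).
Gap ratios (z−y)/z: (1100−700)/1100 = 0.3636 (×29); (1100−800)/1100 = 0.2727 (×39).
Raised to α = 3.0: 0.04808 (×29); 0.02029 (×39).
Sum = 2.185575; FGT(3.0) = 2.185575 / 77 = 0.028.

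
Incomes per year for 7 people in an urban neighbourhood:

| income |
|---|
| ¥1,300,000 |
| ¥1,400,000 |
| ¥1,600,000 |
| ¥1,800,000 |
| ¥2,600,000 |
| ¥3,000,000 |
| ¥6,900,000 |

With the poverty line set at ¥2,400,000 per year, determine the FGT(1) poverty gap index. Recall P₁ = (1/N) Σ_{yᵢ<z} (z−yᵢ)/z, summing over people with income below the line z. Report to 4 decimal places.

0.2083

Below z: ¥1,300,000, ¥1,400,000, ¥1,600,000, ¥1,800,000 (q = 4 of N = 7).
Gap ratios (z−y)/z: (2400000−1300000)/2400000 = 0.4583; (2400000−1400000)/2400000 = 0.4167; (2400000−1600000)/2400000 = 0.3333; (2400000−1800000)/2400000 = 0.2500.
Σ = 1.458333. Dividing by the full population N = 7 gives P₁ = 0.2083.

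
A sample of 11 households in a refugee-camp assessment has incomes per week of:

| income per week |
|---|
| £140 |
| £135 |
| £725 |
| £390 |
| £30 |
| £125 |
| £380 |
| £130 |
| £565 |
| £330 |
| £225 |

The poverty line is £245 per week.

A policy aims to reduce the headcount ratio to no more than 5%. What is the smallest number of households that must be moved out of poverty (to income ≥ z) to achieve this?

6 of the 11 households are poor, so H = 6/11 = 0.545.
A headcount ratio of at most 5% allows at most ⌊0.05 × 11⌋ = 0 poor households.
So at least 6 − 0 = 6 must be lifted.

6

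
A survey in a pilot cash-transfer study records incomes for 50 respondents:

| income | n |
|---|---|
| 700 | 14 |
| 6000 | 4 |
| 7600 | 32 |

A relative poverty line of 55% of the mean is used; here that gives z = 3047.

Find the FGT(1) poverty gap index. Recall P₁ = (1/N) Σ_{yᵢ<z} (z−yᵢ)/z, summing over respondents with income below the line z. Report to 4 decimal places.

0.2157

Below the line: 14×700 (q = 14 of N = 50).
Relative gaps: (3047−700)/3047 = 0.7703 (×14).
Sum of shortfalls = 10.783722; P₁ averages over all N: 10.783722 / 50 = 0.2157.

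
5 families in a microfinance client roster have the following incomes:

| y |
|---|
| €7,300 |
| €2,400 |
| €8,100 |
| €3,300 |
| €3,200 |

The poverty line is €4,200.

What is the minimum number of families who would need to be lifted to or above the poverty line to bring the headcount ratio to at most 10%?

Currently q = 3 of N = 5 are below the line (H = 0.600).
A headcount ratio of at most 10% allows at most ⌊0.10 × 5⌋ = 0 poor families.
So at least 3 − 0 = 3 must be lifted.

3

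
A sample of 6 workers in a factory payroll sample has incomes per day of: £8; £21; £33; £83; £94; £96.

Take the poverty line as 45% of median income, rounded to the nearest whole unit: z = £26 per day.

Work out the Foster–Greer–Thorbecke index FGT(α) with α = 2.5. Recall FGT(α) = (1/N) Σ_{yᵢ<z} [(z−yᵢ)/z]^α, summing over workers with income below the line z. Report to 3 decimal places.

Incomes under z: £8, £21 (q = 2 of N = 6).
Shortfall ratios: (26−8)/26 = 0.6923; (26−21)/26 = 0.1923.
Raised to α = 2.5: 0.39879; 0.01622.
Sum = 0.415011; FGT(2.5) = 0.415011 / 6 = 0.069.

0.069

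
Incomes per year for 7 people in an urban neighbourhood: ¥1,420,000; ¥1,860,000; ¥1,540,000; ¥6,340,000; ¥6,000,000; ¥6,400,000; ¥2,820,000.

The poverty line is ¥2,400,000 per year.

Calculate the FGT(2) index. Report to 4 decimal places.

0.0494

Below the line: ¥1,420,000, ¥1,540,000, ¥1,860,000 (q = 3 of N = 7).
Normalized shortfalls: (2400000−1420000)/2400000 = 0.4083; (2400000−1540000)/2400000 = 0.3583; (2400000−1860000)/2400000 = 0.2250.
Squared: 0.1667; 0.1284; 0.0506.
Sum = 0.345764; P₂ = 0.345764 / 7 = 0.0494.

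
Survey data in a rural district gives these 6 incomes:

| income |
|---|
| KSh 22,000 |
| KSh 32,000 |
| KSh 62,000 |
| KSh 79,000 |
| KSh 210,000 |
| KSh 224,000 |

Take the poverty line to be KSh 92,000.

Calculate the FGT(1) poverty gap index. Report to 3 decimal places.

0.313

Incomes under z: KSh 22,000, KSh 32,000, KSh 62,000, KSh 79,000 (q = 4 of N = 6).
Relative gaps: (92000−22000)/92000 = 0.7609; (92000−32000)/92000 = 0.6522; (92000−62000)/92000 = 0.3261; (92000−79000)/92000 = 0.1413.
Σ = 1.880435. Dividing by the full population N = 6 gives P₁ = 0.313.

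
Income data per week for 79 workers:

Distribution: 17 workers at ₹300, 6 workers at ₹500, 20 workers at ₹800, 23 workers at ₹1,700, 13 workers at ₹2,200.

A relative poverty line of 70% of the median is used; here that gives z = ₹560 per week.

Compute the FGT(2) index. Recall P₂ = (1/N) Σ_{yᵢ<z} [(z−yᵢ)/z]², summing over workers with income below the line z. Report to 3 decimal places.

Poor units: 17×₹300, 6×₹500 (q = 23 of N = 79).
Shortfall ratios: (560−300)/560 = 0.4643 (×17); (560−500)/560 = 0.1071 (×6).
Squared: 0.2156 (×17); 0.0115 (×6).
Sum = 3.733418; P₂ = 3.733418 / 79 = 0.047.

0.047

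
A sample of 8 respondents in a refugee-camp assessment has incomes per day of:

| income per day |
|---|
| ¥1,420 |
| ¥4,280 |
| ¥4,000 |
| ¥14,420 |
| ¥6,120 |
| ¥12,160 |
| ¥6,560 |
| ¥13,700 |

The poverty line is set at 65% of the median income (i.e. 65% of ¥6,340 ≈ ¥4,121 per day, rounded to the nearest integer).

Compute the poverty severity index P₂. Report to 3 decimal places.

0.054

Below the line: ¥1,420, ¥4,000 (q = 2 of N = 8).
Normalized shortfalls: (4121−1420)/4121 = 0.6554; (4121−4000)/4121 = 0.0294.
Squared: 0.4296; 0.0009.
Sum = 0.430442; P₂ = 0.430442 / 8 = 0.054.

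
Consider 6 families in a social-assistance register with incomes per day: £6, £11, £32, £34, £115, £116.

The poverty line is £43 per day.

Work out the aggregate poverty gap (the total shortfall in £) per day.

£89

Below z: £6, £11, £32, £34 (q = 4 of N = 6).
Individual gaps: 43−6 = 37; 43−11 = 32; 43−32 = 11; 43−34 = 9.
Aggregate gap = £89.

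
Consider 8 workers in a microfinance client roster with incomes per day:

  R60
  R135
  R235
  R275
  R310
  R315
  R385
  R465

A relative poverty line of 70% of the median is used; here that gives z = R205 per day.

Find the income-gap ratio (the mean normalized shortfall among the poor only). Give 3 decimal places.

Below z: R60, R135 (q = 2 of N = 8).
Relative gaps: 0.7073, 0.3415; sum = 1.048780.
I averages over the q = 2 poor units only: 1.048780 / 2 = 0.524.

0.524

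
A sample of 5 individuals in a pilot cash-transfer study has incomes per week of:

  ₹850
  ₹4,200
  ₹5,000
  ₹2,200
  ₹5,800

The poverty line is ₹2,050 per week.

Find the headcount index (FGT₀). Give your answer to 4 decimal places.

1 of the 5 individuals have income below ₹2,050.
H = 1/5 = 0.2000.

0.2000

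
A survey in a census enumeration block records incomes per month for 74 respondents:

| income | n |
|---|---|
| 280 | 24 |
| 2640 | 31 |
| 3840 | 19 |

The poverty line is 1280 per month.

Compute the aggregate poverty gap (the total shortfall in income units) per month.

24000

Poor units: 24×280 (q = 24 of N = 74).
Individual gaps: 24×(1280−280) = 24000.
Aggregate gap = 24000.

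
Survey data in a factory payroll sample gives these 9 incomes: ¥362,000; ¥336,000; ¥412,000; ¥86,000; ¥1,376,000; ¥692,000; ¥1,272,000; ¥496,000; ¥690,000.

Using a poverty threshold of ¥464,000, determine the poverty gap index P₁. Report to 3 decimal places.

Below z: ¥86,000, ¥336,000, ¥362,000, ¥412,000 (q = 4 of N = 9).
Relative gaps: (464000−86000)/464000 = 0.8147; (464000−336000)/464000 = 0.2759; (464000−362000)/464000 = 0.2198; (464000−412000)/464000 = 0.1121.
Σ = 1.422414. Dividing by the full population N = 9 gives P₁ = 0.158.

0.158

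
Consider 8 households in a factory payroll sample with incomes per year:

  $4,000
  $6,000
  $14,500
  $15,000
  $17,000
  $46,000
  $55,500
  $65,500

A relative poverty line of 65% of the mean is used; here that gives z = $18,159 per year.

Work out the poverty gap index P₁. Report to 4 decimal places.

0.2361

Incomes under z: $4,000, $6,000, $14,500, $15,000, $17,000 (q = 5 of N = 8).
Shortfall ratios: (18159−4000)/18159 = 0.7797; (18159−6000)/18159 = 0.6696; (18159−14500)/18159 = 0.2015; (18159−15000)/18159 = 0.1740; (18159−17000)/18159 = 0.0638.
Sum of shortfalls = 1.888595; P₁ averages over all N: 1.888595 / 8 = 0.2361.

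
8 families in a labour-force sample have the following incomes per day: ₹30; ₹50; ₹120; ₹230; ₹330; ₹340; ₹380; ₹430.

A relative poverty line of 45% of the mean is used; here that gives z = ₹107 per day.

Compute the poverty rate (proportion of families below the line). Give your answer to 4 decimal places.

2 of the 8 families have income below ₹107.
H = 2/8 = 0.2500.

0.2500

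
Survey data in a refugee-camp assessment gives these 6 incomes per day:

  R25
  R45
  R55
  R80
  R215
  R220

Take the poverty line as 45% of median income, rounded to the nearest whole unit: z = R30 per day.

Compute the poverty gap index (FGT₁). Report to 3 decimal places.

0.028

Below the line: R25 (q = 1 of N = 6).
Shortfall ratios: (30−25)/30 = 0.1667.
Σ = 0.166667. Dividing by the full population N = 6 gives P₁ = 0.028.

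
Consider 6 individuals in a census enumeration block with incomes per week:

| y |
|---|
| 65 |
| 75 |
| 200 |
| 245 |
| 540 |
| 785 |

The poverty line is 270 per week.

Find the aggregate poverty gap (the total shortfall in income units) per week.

Poor units: 65, 75, 200, 245 (q = 4 of N = 6).
Individual gaps: 270−65 = 205; 270−75 = 195; 270−200 = 70; 270−245 = 25.
Aggregate gap = 495.

495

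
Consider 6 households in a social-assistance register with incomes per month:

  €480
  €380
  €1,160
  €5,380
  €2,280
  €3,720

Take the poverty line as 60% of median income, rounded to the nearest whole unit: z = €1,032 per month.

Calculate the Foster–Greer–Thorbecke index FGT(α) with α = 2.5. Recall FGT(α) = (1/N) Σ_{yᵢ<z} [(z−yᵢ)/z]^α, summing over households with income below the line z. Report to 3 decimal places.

Below z: €380, €480 (q = 2 of N = 6).
Normalized shortfalls: (1032−380)/1032 = 0.6318; (1032−480)/1032 = 0.5349.
Raised to α = 2.5: 0.31726; 0.20924.
Sum = 0.526505; FGT(2.5) = 0.526505 / 6 = 0.088.

0.088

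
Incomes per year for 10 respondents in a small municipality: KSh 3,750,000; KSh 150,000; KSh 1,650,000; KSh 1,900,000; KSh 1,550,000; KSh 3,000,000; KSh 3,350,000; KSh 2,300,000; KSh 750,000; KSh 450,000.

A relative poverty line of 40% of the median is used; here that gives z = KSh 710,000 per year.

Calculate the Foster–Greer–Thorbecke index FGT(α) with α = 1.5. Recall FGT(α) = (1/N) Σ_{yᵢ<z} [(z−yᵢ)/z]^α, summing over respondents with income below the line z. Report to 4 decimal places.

0.0922

Incomes under z: KSh 150,000, KSh 450,000 (q = 2 of N = 10).
Relative gaps: (710000−150000)/710000 = 0.7887; (710000−450000)/710000 = 0.3662.
Raised to α = 1.5: 0.70048; 0.22160.
Sum = 0.922079; FGT(1.5) = 0.922079 / 10 = 0.0922.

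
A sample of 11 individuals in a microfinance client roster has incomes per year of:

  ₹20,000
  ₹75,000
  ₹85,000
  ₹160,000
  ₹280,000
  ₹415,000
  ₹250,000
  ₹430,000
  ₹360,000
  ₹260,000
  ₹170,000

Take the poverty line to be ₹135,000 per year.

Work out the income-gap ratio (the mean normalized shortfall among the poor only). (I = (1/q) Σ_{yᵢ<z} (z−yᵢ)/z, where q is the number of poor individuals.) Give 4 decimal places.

Incomes under z: ₹20,000, ₹75,000, ₹85,000 (q = 3 of N = 11).
Shortfall ratios (z−y)/z: 0.8519, 0.4444, 0.3704; sum = 1.666667.
The income-gap ratio divides by q (the poor only): 1.666667 / 3 = 0.5556.

0.5556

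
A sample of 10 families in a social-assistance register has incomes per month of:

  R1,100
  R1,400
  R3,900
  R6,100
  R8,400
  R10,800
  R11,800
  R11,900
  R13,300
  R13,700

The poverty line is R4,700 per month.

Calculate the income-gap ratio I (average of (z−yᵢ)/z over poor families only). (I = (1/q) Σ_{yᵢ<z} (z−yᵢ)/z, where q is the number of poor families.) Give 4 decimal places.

Poor units: R1,100, R1,400, R3,900 (q = 3 of N = 10).
Shortfall ratios (z−y)/z: 0.7660, 0.7021, 0.1702; sum = 1.638298.
I averages over the q = 3 poor units only: 1.638298 / 3 = 0.5461.

0.5461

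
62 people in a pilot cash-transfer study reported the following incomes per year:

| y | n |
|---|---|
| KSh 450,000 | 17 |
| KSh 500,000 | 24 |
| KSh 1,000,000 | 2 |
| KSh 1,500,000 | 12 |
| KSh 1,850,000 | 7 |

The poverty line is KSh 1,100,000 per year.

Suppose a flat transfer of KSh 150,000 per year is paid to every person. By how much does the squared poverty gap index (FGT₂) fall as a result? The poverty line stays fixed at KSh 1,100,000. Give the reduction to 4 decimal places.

0.0897

Before: below the line — 17×KSh 450,000, 24×KSh 500,000, 2×KSh 1,000,000; squared poverty gap index (FGT₂) = 0.211177.
After the KSh 150,000 transfer: below the line — 17×KSh 600,000, 24×KSh 650,000; squared poverty gap index (FGT₂) = 0.121434.
Reduction = 0.211177 − 0.121434 = 0.0897.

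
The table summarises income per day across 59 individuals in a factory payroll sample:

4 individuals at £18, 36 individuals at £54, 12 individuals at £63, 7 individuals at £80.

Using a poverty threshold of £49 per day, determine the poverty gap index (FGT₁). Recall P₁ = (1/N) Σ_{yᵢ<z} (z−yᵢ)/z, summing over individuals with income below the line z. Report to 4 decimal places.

0.0429

Below z: 4×£18 (q = 4 of N = 59).
Relative gaps: (49−18)/49 = 0.6327 (×4).
Sum of shortfalls = 2.530612; P₁ averages over all N: 2.530612 / 59 = 0.0429.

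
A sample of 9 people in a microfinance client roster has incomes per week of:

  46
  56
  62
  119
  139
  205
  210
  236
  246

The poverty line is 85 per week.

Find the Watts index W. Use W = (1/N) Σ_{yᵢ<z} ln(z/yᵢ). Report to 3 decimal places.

0.150

Incomes under z: 46, 56, 62 (q = 3 of N = 9).
Log shortfalls: ln(85/46) = 0.6140; ln(85/56) = 0.4173; ln(85/62) = 0.3155.
W = 1.346826 / 9 = 0.150.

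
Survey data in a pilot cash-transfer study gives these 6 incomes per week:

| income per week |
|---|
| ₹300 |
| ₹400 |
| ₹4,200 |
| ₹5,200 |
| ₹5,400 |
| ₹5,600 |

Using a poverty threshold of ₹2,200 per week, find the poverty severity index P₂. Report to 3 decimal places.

0.236

Poor units: ₹300, ₹400 (q = 2 of N = 6).
Relative gaps: (2200−300)/2200 = 0.8636; (2200−400)/2200 = 0.8182.
Squared: 0.7459; 0.6694.
Sum = 1.415289; P₂ = 1.415289 / 6 = 0.236.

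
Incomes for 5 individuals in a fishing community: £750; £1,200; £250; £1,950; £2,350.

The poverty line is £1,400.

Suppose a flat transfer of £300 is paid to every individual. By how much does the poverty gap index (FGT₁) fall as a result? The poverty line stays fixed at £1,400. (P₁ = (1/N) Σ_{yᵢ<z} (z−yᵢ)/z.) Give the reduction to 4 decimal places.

0.1143

Before: below the line — £250, £750, £1,200; poverty gap index (FGT₁) = 0.285714.
After the £300 transfer: below the line — £550, £1,050; poverty gap index (FGT₁) = 0.171429.
Reduction = 0.285714 − 0.171429 = 0.1143.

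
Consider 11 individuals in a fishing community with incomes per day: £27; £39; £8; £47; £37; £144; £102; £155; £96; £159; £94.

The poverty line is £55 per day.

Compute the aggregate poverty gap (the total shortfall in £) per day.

£117

Incomes under z: £8, £27, £37, £39, £47 (q = 5 of N = 11).
Individual gaps: 55−8 = 47; 55−27 = 28; 55−37 = 18; 55−39 = 16; 55−47 = 8.
Aggregate gap = £117.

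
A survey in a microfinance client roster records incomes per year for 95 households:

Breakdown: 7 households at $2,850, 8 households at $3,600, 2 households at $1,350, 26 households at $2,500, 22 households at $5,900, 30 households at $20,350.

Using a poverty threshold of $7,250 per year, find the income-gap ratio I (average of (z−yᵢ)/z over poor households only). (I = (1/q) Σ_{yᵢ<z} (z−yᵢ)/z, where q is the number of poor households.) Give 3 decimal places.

0.477

Below z: 2×$1,350, 26×$2,500, 7×$2,850, 8×$3,600, 22×$5,900 (q = 65 of N = 95).
Relative gaps: 0.8138 (×2), 0.6552 (×26), 0.6069 (×7), 0.5034 (×8), 0.1862 (×22); sum = 31.034483.
The income-gap ratio divides by q (the poor only): 31.034483 / 65 = 0.477.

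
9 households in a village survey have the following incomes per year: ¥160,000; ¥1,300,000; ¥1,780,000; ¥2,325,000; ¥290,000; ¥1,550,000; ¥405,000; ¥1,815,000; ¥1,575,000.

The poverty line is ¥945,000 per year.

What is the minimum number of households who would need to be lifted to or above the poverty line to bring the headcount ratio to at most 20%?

2

3 of the 9 households are poor, so H = 3/9 = 0.333.
A headcount ratio of at most 20% allows at most ⌊0.20 × 9⌋ = 1 poor households.
So at least 3 − 1 = 2 must be lifted.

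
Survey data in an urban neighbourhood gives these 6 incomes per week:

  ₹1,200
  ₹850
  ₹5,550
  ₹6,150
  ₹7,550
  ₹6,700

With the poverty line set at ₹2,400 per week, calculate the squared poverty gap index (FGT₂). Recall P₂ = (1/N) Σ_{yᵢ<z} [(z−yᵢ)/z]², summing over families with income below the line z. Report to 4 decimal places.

Below z: ₹850, ₹1,200 (q = 2 of N = 6).
Gap ratios (z−y)/z: (2400−850)/2400 = 0.6458; (2400−1200)/2400 = 0.5000.
Squared: 0.4171; 0.2500.
Sum = 0.667101; P₂ = 0.667101 / 6 = 0.1112.

0.1112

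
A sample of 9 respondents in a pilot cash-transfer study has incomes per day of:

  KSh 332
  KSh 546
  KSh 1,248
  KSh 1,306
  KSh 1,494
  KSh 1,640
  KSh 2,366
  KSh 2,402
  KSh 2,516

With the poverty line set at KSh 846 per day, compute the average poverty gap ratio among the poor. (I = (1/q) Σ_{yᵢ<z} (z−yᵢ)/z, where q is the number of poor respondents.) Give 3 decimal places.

0.481

Poor units: KSh 332, KSh 546 (q = 2 of N = 9).
Relative gaps: 0.6076, 0.3546; sum = 0.962175.
The income-gap ratio divides by q (the poor only): 0.962175 / 2 = 0.481.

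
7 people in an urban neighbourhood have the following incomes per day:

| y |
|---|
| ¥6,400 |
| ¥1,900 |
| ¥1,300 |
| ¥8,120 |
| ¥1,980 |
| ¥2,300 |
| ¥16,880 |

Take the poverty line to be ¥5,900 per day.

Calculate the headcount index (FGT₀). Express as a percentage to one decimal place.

57.1%

4 of the 7 people have income below ¥5,900.
H = 4/7 = 57.1%.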